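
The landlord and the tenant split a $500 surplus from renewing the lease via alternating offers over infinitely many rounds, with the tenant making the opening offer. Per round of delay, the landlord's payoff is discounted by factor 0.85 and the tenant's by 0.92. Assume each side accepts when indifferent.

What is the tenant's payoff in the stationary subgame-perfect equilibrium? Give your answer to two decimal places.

344.04

When the tenant proposes, the landlord accepts any offer worth at least 0.85 times what the landlord would get by proposing next round; and vice versa.
This gives x = 500 − 0.85y and y = 500 − 0.92x, where x and y are each side's share when it proposes.
Hence (1 − 0.85·0.92)x = 500(1 − 0.85), i.e. 0.218·x = 75.
x ≈ 344.0367; the landlord's share is 500 − x ≈ 155.9633.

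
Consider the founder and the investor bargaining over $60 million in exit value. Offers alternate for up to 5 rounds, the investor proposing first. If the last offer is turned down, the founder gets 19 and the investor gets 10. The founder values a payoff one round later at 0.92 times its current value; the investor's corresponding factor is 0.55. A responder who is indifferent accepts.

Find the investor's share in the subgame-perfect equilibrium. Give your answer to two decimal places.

17.73

Round 5 (the investor proposes): the founder gets 19 if talks fail, so the investor offers 19 and keeps 41.
Round 4 (the founder proposes): the investor can get 41 next round, worth 0.55 × 41 = 22.55 now. The founder offers 22.55 and keeps 60 − 22.55 = 37.45.
Round 3 (the investor proposes): the founder can get 37.45 next round, worth 0.92 × 37.45 = 34.454 now. The investor offers 34.454 and keeps 60 − 34.454 = 25.546.
Round 2 (the founder proposes): the investor can get 25.546 next round, worth 0.55 × 25.546 = 14.0503 now; the founder offers that and keeps 45.9497.
Round 1 (the investor proposes): the founder can get 45.9497 next round, worth 0.92 × 45.9497 = 42.273724 now. The investor offers 42.273724 and keeps 60 − 42.273724 = 17.726276.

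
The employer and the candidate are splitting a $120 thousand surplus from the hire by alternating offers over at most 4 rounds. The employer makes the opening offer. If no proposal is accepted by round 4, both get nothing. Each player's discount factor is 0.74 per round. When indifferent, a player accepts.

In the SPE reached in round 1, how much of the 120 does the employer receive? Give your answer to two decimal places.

Round 4 (the candidate proposes): the employer will accept anything ≥ 0, so the candidate offers 0 and keeps 120.
Round 3 (the employer proposes): the candidate can get 120 next round, worth 0.74 × 120 = 88.8 now; the employer offers that and keeps 31.2.
Round 2 (the candidate proposes): the employer can get 31.2 next round, worth 0.74 × 31.2 = 23.088 now, so the candidate offers 23.088, keeping 96.912.
Round 1 (the employer proposes): the candidate can get 96.912 next round, worth 0.74 × 96.912 = 71.71488 now, so the employer offers 71.71488, keeping 48.28512.

48.29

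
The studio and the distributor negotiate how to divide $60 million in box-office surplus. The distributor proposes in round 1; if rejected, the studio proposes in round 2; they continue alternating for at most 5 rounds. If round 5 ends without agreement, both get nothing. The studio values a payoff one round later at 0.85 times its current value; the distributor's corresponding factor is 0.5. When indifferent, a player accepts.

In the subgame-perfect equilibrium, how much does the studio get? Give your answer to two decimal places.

36.34

Round 5 (the distributor proposes): rejection yields 0 for the studio; the distributor offers 0 and keeps 60.
Round 4 (the studio proposes): the distributor can get 60 next round, worth 0.5 × 60 = 30 now, so the studio offers 30, keeping 30.
Round 3 (the distributor proposes): the studio can get 30 next round, worth 0.85 × 30 = 25.5 now, so the distributor offers 25.5, keeping 34.5.
Round 2 (the studio proposes): the distributor can get 34.5 next round, worth 0.5 × 34.5 = 17.25 now, so the studio offers 17.25, keeping 42.75.
Round 1 (the distributor proposes): the studio can get 42.75 next round, worth 0.85 × 42.75 = 36.3375 now, so the distributor offers 36.3375, keeping 23.6625.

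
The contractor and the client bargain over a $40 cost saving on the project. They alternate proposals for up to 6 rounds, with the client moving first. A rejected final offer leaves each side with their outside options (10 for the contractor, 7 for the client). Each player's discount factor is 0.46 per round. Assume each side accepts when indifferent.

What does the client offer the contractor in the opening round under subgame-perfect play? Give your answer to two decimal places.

12.72

Round 6 (the contractor proposes): the client gets 7 if talks fail, so the contractor offers 7 and keeps 33.
Round 5 (the client proposes): the contractor can get 33 next round, worth 0.46 × 33 = 15.18 now; the client offers that and keeps 24.82.
Round 4 (the contractor proposes): the client can get 24.82 next round, worth 0.46 × 24.82 = 11.4172 now. The contractor offers 11.4172 and keeps 40 − 11.4172 = 28.5828.
Round 3 (the client proposes): the contractor can get 28.5828 next round, worth 0.46 × 28.5828 = 13.148088 now. The client offers 13.148088 and keeps 40 − 13.148088 = 26.851912.
Round 2 (the contractor proposes): the client can get 26.851912 next round, worth 0.46 × 26.851912 = 12.35187952 now, so the contractor offers 12.35187952, keeping 27.64812048.
Round 1 (the client proposes): the contractor can get 27.64812048 next round, worth 0.46 × 27.64812048 = 12.7181354208 now; the client offers that and keeps 27.2818645792.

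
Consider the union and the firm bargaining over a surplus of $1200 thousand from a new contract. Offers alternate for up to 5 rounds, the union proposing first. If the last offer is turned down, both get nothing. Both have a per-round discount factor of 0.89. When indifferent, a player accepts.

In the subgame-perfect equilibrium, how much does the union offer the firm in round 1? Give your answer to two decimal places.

By backward induction:
Round 5 (the union proposes): rejection yields 0 for the firm; the union offers 0 and keeps 1200.
Round 4 (the firm proposes): the union can get 1200 next round, worth 0.89 × 1200 = 1068 now; the firm offers that and keeps 132.
Round 3 (the union proposes): the firm can get 132 next round, worth 0.89 × 132 = 117.48 now. The union offers 117.48 and keeps 1200 − 117.48 = 1082.52.
Round 2 (the firm proposes): the union can get 1082.52 next round, worth 0.89 × 1082.52 = 963.4428 now; the firm offers that and keeps 236.5572.
Round 1 (the union proposes): the firm can get 236.5572 next round, worth 0.89 × 236.5572 = 210.535908 now. The union offers 210.535908 and keeps 1200 − 210.535908 = 989.464092.

210.54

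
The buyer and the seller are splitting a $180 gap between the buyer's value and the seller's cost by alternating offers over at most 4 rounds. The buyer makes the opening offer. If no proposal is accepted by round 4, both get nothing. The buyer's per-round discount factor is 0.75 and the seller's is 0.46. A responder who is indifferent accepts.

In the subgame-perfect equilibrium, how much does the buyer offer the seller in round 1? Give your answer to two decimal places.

49.27

By backward induction:
Round 4 (the seller proposes): the buyer will accept anything ≥ 0, so the seller offers 0 and keeps 180.
Round 3 (the buyer proposes): the seller can get 180 next round, worth 0.46 × 180 = 82.8 now, so the buyer offers 82.8, keeping 97.2.
Round 2 (the seller proposes): the buyer can get 97.2 next round, worth 0.75 × 97.2 = 72.9 now. The seller offers 72.9 and keeps 180 − 72.9 = 107.1.
Round 1 (the buyer proposes): the seller can get 107.1 next round, worth 0.46 × 107.1 = 49.266 now, so the buyer offers 49.266, keeping 130.734.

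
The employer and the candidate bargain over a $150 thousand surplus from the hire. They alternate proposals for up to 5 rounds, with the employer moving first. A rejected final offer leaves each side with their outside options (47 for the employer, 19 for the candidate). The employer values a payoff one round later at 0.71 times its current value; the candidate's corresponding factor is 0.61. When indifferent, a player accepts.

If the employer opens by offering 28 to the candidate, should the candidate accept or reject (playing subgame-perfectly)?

Round 5 (the employer proposes): the candidate gets 19 if talks fail, so the employer offers 19 and keeps 131.
Round 4 (the candidate proposes): the employer can get 131 next round, worth 0.71 × 131 = 93.01 now; the candidate offers that and keeps 56.99.
Round 3 (the employer proposes): the candidate can get 56.99 next round, worth 0.61 × 56.99 = 34.7639 now, so the employer offers 34.7639, keeping 115.2361.
Round 2 (the candidate proposes): the employer can get 115.2361 next round, worth 0.71 × 115.2361 = 81.817631 now; the candidate offers that and keeps 68.182369.
So by rejecting in round 1, the candidate gets 68.182369 next round, worth 0.61 × 68.182369 = 41.59124509 now.
Offer 28 < 41.59124509, so the candidate rejects.

Reject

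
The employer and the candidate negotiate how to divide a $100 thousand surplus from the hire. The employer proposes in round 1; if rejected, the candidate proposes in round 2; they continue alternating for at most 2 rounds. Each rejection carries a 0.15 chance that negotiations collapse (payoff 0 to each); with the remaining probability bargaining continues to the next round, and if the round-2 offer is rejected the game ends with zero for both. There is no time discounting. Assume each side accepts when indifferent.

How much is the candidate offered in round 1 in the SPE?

85

Round 2 (the candidate proposes): the employer will accept anything ≥ 0, so the candidate offers 0 and keeps 100.
Round 1 (the employer proposes): rejecting gives the candidate an expected 0.85 × 100 = 85. The employer offers 85 and keeps 100 − 85 = 15.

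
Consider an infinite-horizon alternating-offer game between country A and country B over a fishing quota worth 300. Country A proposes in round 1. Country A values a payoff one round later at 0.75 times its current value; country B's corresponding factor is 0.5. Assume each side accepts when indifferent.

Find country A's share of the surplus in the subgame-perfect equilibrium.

240

In a stationary SPE each proposer offers the other exactly their discounted continuation value.
If country A keeps x when proposing and country B keeps y when proposing, then x = 300 − 0.5y and y = 300 − 0.75x.
Solving: x = 300(1 − 0.5) / (1 − 0.75·0.5) = 150 / 0.625 = 240.
Country B gets 300 − 240 = 60.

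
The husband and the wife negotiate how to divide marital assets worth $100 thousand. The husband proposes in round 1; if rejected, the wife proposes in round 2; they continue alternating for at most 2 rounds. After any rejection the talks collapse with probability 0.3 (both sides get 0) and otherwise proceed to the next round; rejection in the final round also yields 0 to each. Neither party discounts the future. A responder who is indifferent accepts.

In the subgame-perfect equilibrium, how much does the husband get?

30

Round 2 (the wife proposes): rejection yields 0 for the husband; the wife offers 0 and keeps 100.
Round 1 (the husband proposes): rejecting gives the wife an expected 0.7 × 100 = 70. The husband offers 70 and keeps 100 − 70 = 30.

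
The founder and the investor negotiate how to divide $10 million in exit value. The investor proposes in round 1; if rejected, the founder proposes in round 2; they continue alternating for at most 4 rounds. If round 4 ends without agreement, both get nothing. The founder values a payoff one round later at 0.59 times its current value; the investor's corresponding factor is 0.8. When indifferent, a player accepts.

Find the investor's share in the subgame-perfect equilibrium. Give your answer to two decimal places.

6.04

Round 4 (the founder proposes): rejection yields 0 for the investor; the founder offers 0 and keeps 10.
Round 3 (the investor proposes): the founder can get 10 next round, worth 0.59 × 10 = 5.9 now, so the investor offers 5.9, keeping 4.1.
Round 2 (the founder proposes): the investor can get 4.1 next round, worth 0.8 × 4.1 = 3.28 now; the founder offers that and keeps 6.72.
Round 1 (the investor proposes): the founder can get 6.72 next round, worth 0.59 × 6.72 = 3.9648 now, so the investor offers 3.9648, keeping 6.0352.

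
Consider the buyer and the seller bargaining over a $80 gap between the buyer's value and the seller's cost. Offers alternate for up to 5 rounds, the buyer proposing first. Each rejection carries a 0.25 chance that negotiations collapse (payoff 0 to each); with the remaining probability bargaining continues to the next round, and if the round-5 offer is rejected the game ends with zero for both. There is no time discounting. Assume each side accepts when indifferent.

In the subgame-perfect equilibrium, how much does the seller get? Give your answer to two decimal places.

23.44

Round 5 (the buyer proposes): the seller will accept anything ≥ 0, so the buyer offers 0 and keeps 80.
Round 4 (the seller proposes): rejecting gives the buyer an expected 0.75 × 80 = 60, so the seller offers 60, keeping 20.
Round 3 (the buyer proposes): rejecting gives the seller an expected 0.75 × 20 = 15; the buyer offers that and keeps 65.
Round 2 (the seller proposes): rejecting gives the buyer an expected 0.75 × 65 = 48.75; the seller offers that and keeps 31.25.
Round 1 (the buyer proposes): rejecting gives the seller an expected 0.75 × 31.25 = 23.4375, so the buyer offers 23.4375, keeping 56.5625.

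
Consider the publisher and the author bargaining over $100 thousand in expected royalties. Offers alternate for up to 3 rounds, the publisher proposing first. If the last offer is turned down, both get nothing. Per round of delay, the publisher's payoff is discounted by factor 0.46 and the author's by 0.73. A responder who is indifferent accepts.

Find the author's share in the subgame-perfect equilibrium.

By backward induction:
Round 3 (the publisher proposes): rejection yields 0 for the author; the publisher offers 0 and keeps 100.
Round 2 (the author proposes): the publisher can get 100 next round, worth 0.46 × 100 = 46 now; the author offers that and keeps 54.
Round 1 (the publisher proposes): the author can get 54 next round, worth 0.73 × 54 = 39.42 now, so the publisher offers 39.42, keeping 60.58.

39.42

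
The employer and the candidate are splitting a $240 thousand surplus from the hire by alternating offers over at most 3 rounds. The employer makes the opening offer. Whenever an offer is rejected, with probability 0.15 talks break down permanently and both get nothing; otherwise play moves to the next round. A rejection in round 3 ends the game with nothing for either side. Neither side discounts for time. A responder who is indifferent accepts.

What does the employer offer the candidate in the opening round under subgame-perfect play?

30.6

Round 3 (the employer proposes): rejection yields 0 for the candidate; the employer offers 0 and keeps 240.
Round 2 (the candidate proposes): rejecting gives the employer an expected 0.85 × 240 = 204; the candidate offers that and keeps 36.
Round 1 (the employer proposes): rejecting gives the candidate an expected 0.85 × 36 = 30.6. The employer offers 30.6 and keeps 240 − 30.6 = 209.4.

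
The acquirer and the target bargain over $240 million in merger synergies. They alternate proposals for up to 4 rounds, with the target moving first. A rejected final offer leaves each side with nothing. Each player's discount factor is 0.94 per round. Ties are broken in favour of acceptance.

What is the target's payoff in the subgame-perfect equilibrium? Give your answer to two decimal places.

Round 4 (the acquirer proposes): rejection yields 0 for the target; the acquirer offers 0 and keeps 240.
Round 3 (the target proposes): the acquirer can get 240 next round, worth 0.94 × 240 = 225.6 now; the target offers that and keeps 14.4.
Round 2 (the acquirer proposes): the target can get 14.4 next round, worth 0.94 × 14.4 = 13.536 now. The acquirer offers 13.536 and keeps 240 − 13.536 = 226.464.
Round 1 (the target proposes): the acquirer can get 226.464 next round, worth 0.94 × 226.464 = 212.87616 now. The target offers 212.87616 and keeps 240 − 212.87616 = 27.12384.

27.12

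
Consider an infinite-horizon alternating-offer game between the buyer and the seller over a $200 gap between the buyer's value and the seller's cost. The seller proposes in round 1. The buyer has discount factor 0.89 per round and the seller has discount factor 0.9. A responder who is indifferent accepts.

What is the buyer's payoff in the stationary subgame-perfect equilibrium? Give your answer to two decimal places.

When the seller proposes, the buyer accepts any offer worth at least 0.89 times what the buyer would get by proposing next round; and vice versa.
This gives x = 200 − 0.89y and y = 200 − 0.9x, where x and y are each side's share when it proposes.
Hence (1 − 0.89·0.9)x = 200(1 − 0.89), i.e. 0.199·x = 22.
x ≈ 110.5528; the buyer's share is 200 − x ≈ 89.4472.

89.45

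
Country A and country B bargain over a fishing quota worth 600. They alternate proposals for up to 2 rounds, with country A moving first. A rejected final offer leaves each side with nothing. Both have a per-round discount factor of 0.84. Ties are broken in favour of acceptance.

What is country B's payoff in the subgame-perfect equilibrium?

Round 2 (country B proposes): rejection yields 0 for country A; country B offers 0 and keeps 600.
Round 1 (country A proposes): country B can get 600 next round, worth 0.84 × 600 = 504 now, so country A offers 504, keeping 96.

504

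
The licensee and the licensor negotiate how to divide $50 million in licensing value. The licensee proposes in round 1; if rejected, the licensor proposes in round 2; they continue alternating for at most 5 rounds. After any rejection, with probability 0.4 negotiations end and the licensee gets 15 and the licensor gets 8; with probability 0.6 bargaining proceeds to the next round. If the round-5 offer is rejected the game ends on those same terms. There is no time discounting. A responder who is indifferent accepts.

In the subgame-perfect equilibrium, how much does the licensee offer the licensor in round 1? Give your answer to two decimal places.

16.81

Round 5 (the licensee proposes): the licensor gets 8 if talks fail, so the licensee offers 8 and keeps 42.
Round 4 (the licensor proposes): rejecting gives the licensee an expected 0.6 × 42 + 0.4 × 15 = 31.2, so the licensor offers 31.2, keeping 18.8.
Round 3 (the licensee proposes): rejecting gives the licensor an expected 0.6 × 18.8 + 0.4 × 8 = 14.48. The licensee offers 14.48 and keeps 50 − 14.48 = 35.52.
Round 2 (the licensor proposes): rejecting gives the licensee an expected 0.6 × 35.52 + 0.4 × 15 = 27.312, so the licensor offers 27.312, keeping 22.688.
Round 1 (the licensee proposes): rejecting gives the licensor an expected 0.6 × 22.688 + 0.4 × 8 = 16.8128. The licensee offers 16.8128 and keeps 50 − 16.8128 = 33.1872.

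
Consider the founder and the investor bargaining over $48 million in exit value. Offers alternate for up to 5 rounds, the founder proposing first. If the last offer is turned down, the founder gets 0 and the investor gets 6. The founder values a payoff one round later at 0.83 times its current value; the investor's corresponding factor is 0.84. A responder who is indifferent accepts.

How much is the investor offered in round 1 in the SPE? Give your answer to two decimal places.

14.55

Work backward from the last round.
Round 5 (the founder proposes): the investor gets 6 if talks fail, so the founder offers 6 and keeps 42.
Round 4 (the investor proposes): the founder can get 42 next round, worth 0.83 × 42 = 34.86 now. The investor offers 34.86 and keeps 48 − 34.86 = 13.14.
Round 3 (the founder proposes): the investor can get 13.14 next round, worth 0.84 × 13.14 = 11.0376 now, so the founder offers 11.0376, keeping 36.9624.
Round 2 (the investor proposes): the founder can get 36.9624 next round, worth 0.83 × 36.9624 = 30.678792 now; the investor offers that and keeps 17.321208.
Round 1 (the founder proposes): the investor can get 17.321208 next round, worth 0.84 × 17.321208 = 14.54981472 now, so the founder offers 14.54981472, keeping 33.45018528.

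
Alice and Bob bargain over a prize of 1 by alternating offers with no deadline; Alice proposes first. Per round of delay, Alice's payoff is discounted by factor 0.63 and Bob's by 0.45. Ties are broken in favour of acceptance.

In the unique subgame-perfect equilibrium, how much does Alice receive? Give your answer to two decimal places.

When Alice proposes, Bob accepts any offer worth at least 0.45 times what Bob would get by proposing next round; and vice versa.
This gives x = 1 − 0.45y and y = 1 − 0.63x, where x and y are each side's share when it proposes.
Hence (1 − 0.45·0.63)x = 1(1 − 0.45), i.e. 0.7165·x = 0.55.
x ≈ 0.7676; Bob's share is 1 − x ≈ 0.2324.

0.77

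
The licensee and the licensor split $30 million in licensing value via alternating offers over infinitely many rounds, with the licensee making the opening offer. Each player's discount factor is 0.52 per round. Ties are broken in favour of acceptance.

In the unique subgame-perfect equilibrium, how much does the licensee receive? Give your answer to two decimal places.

When the licensee proposes, the licensor accepts any offer worth at least 0.52 times what the licensor would get by proposing next round; and vice versa.
This gives x = 30 − 0.52y and y = 30 − 0.52x, where x and y are each side's share when it proposes.
Hence (1 − 0.52·0.52)x = 30(1 − 0.52), i.e. 0.7296·x = 14.4.
x ≈ 19.7368; the licensor's share is 30 − x ≈ 10.2632.

19.74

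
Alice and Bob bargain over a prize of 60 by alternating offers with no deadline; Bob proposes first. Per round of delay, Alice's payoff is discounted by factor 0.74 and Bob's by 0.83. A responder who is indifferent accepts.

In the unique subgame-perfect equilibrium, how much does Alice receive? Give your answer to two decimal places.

19.56

Let x be Bob's share when Bob proposes and y be Alice's share when Alice proposes.
Alice accepts iff offered ≥ 0.74·y, so x = 60 − 0.74y. Symmetrically y = 60 − 0.83x.
Substituting: x = 60 − 0.74(60 − 0.83x), giving x(1 − 0.83·0.74) = 60(1 − 0.74).
So x = 60 × 0.26 / 0.3858 ≈ 40.4355, and Alice receives 60 − x ≈ 19.5645.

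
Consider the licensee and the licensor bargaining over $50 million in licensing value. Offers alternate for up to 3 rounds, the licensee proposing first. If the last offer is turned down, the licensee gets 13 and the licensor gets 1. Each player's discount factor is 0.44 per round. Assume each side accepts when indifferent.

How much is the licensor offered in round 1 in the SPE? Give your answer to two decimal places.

12.51

Round 3 (the licensee proposes): the licensor gets 1 if talks fail, so the licensee offers 1 and keeps 49.
Round 2 (the licensor proposes): the licensee can get 49 next round, worth 0.44 × 49 = 21.56 now; the licensor offers that and keeps 28.44.
Round 1 (the licensee proposes): the licensor can get 28.44 next round, worth 0.44 × 28.44 = 12.5136 now. The licensee offers 12.5136 and keeps 50 − 12.5136 = 37.4864.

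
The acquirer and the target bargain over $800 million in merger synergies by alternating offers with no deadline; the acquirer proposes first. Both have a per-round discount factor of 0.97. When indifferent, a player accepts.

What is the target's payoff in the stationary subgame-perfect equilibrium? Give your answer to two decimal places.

When the acquirer proposes, the target accepts any offer worth at least 0.97 times what the target would get by proposing next round; and vice versa.
This gives x = 800 − 0.97y and y = 800 − 0.97x, where x and y are each side's share when it proposes.
Hence (1 − 0.97·0.97)x = 800(1 − 0.97), i.e. 0.0591·x = 24.
x ≈ 406.0914; the target's share is 800 − x ≈ 393.9086.

393.91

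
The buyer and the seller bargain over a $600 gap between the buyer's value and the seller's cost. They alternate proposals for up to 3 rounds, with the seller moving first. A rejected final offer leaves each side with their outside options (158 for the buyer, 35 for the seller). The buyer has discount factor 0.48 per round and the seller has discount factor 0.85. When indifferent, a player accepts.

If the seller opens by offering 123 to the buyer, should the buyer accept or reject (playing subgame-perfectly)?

Round 3 (the seller proposes): the buyer gets 158 if talks fail, so the seller offers 158 and keeps 442.
Round 2 (the buyer proposes): the seller can get 442 next round, worth 0.85 × 442 = 375.7 now. The buyer offers 375.7 and keeps 600 − 375.7 = 224.3.
So by rejecting in round 1, the buyer gets 224.3 next round, worth 0.48 × 224.3 = 107.664 now.
Offer 123 ≥ 107.664, so the buyer accepts.

Accept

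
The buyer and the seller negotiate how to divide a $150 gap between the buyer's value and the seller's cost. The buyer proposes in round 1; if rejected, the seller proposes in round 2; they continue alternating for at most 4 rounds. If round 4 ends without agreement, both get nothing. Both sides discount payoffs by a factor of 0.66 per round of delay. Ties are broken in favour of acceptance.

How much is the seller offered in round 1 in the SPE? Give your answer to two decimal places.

76.78

Round 4 (the seller proposes): the buyer will accept anything ≥ 0, so the seller offers 0 and keeps 150.
Round 3 (the buyer proposes): the seller can get 150 next round, worth 0.66 × 150 = 99 now. The buyer offers 99 and keeps 150 − 99 = 51.
Round 2 (the seller proposes): the buyer can get 51 next round, worth 0.66 × 51 = 33.66 now; the seller offers that and keeps 116.34.
Round 1 (the buyer proposes): the seller can get 116.34 next round, worth 0.66 × 116.34 = 76.7844 now; the buyer offers that and keeps 73.2156.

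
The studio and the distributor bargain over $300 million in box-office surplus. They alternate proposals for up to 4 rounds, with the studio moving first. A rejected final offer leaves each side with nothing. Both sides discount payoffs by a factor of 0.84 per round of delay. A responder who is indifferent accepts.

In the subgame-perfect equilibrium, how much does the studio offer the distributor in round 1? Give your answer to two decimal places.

Round 4 (the distributor proposes): the studio will accept anything ≥ 0, so the distributor offers 0 and keeps 300.
Round 3 (the studio proposes): the distributor can get 300 next round, worth 0.84 × 300 = 252 now, so the studio offers 252, keeping 48.
Round 2 (the distributor proposes): the studio can get 48 next round, worth 0.84 × 48 = 40.32 now, so the distributor offers 40.32, keeping 259.68.
Round 1 (the studio proposes): the distributor can get 259.68 next round, worth 0.84 × 259.68 = 218.1312 now, so the studio offers 218.1312, keeping 81.8688.

218.13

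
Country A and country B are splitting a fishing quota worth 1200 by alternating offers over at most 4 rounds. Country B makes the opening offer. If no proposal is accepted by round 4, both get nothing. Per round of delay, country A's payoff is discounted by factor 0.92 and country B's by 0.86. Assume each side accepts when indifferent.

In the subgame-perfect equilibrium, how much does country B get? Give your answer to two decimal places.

Round 4 (country A proposes): rejection yields 0 for country B; country A offers 0 and keeps 1200.
Round 3 (country B proposes): country A can get 1200 next round, worth 0.92 × 1200 = 1104 now. Country B offers 1104 and keeps 1200 − 1104 = 96.
Round 2 (country A proposes): country B can get 96 next round, worth 0.86 × 96 = 82.56 now. Country A offers 82.56 and keeps 1200 − 82.56 = 1117.44.
Round 1 (country B proposes): country A can get 1117.44 next round, worth 0.92 × 1117.44 = 1028.0448 now; country B offers that and keeps 171.9552.

171.96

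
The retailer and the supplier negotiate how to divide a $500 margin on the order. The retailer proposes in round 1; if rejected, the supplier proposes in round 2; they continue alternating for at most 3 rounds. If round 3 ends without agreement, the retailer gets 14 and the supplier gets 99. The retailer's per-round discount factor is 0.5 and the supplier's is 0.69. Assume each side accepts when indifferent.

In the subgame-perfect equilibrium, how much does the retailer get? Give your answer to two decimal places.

Round 3 (the retailer proposes): the supplier gets 99 if talks fail, so the retailer offers 99 and keeps 401.
Round 2 (the supplier proposes): the retailer can get 401 next round, worth 0.5 × 401 = 200.5 now; the supplier offers that and keeps 299.5.
Round 1 (the retailer proposes): the supplier can get 299.5 next round, worth 0.69 × 299.5 = 206.655 now. The retailer offers 206.655 and keeps 500 − 206.655 = 293.345.

293.35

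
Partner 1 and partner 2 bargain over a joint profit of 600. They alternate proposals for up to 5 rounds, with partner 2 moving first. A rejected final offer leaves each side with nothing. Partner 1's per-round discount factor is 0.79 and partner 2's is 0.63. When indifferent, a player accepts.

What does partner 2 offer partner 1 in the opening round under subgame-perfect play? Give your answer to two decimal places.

Solve by backward induction from round 5.
Round 5 (partner 2 proposes): partner 1 will accept anything ≥ 0, so partner 2 offers 0 and keeps 600.
Round 4 (partner 1 proposes): partner 2 can get 600 next round, worth 0.63 × 600 = 378 now. Partner 1 offers 378 and keeps 600 − 378 = 222.
Round 3 (partner 2 proposes): partner 1 can get 222 next round, worth 0.79 × 222 = 175.38 now; partner 2 offers that and keeps 424.62.
Round 2 (partner 1 proposes): partner 2 can get 424.62 next round, worth 0.63 × 424.62 = 267.5106 now. Partner 1 offers 267.5106 and keeps 600 − 267.5106 = 332.4894.
Round 1 (partner 2 proposes): partner 1 can get 332.4894 next round, worth 0.79 × 332.4894 = 262.666626 now. Partner 2 offers 262.666626 and keeps 600 − 262.666626 = 337.333374.

262.67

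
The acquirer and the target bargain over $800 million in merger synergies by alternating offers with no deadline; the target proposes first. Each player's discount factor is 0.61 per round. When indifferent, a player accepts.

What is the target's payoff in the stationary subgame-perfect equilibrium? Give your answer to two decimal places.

When the target proposes, the acquirer accepts any offer worth at least 0.61 times what the acquirer would get by proposing next round; and vice versa.
This gives x = 800 − 0.61y and y = 800 − 0.61x, where x and y are each side's share when it proposes.
Hence (1 − 0.61·0.61)x = 800(1 − 0.61), i.e. 0.6279·x = 312.
x ≈ 496.8944; the acquirer's share is 800 − x ≈ 303.1056.

496.89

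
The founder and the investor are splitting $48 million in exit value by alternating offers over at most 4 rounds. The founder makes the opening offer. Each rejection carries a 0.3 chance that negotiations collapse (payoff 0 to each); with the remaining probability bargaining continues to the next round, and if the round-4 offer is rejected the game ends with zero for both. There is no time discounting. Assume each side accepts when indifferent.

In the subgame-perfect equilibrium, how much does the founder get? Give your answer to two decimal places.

By backward induction:
Round 4 (the investor proposes): rejection yields 0 for the founder; the investor offers 0 and keeps 48.
Round 3 (the founder proposes): rejecting gives the investor an expected 0.7 × 48 = 33.6, so the founder offers 33.6, keeping 14.4.
Round 2 (the investor proposes): rejecting gives the founder an expected 0.7 × 14.4 = 10.08, so the investor offers 10.08, keeping 37.92.
Round 1 (the founder proposes): rejecting gives the investor an expected 0.7 × 37.92 = 26.544, so the founder offers 26.544, keeping 21.456.

21.46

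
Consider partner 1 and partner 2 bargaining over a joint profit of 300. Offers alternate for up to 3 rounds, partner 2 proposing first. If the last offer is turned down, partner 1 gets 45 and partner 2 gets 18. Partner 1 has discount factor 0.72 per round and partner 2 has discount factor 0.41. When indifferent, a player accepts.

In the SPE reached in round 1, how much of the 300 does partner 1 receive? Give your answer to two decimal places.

Solve by backward induction from round 3.
Round 3 (partner 2 proposes): partner 1 gets 45 if talks fail, so partner 2 offers 45 and keeps 255.
Round 2 (partner 1 proposes): partner 2 can get 255 next round, worth 0.41 × 255 = 104.55 now. Partner 1 offers 104.55 and keeps 300 − 104.55 = 195.45.
Round 1 (partner 2 proposes): partner 1 can get 195.45 next round, worth 0.72 × 195.45 = 140.724 now. Partner 2 offers 140.724 and keeps 300 − 140.724 = 159.276.

140.72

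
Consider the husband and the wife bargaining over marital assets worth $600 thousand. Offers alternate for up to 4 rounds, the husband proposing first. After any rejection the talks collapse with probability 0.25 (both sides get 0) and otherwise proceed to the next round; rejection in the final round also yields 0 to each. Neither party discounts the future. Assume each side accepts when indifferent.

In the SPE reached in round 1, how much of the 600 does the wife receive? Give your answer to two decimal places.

Round 4 (the wife proposes): rejection yields 0 for the husband; the wife offers 0 and keeps 600.
Round 3 (the husband proposes): rejecting gives the wife an expected 0.75 × 600 = 450; the husband offers that and keeps 150.
Round 2 (the wife proposes): rejecting gives the husband an expected 0.75 × 150 = 112.5; the wife offers that and keeps 487.5.
Round 1 (the husband proposes): rejecting gives the wife an expected 0.75 × 487.5 = 365.625; the husband offers that and keeps 234.375.

365.63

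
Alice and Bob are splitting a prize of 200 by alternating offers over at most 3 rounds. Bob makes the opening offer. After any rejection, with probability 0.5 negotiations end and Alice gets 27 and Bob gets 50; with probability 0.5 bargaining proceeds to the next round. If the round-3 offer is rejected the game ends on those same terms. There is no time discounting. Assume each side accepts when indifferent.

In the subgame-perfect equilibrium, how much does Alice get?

57.75

Round 3 (Bob proposes): Alice gets 27 if talks fail, so Bob offers 27 and keeps 173.
Round 2 (Alice proposes): rejecting gives Bob an expected 0.5 × 173 + 0.5 × 50 = 111.5. Alice offers 111.5 and keeps 200 − 111.5 = 88.5.
Round 1 (Bob proposes): rejecting gives Alice an expected 0.5 × 88.5 + 0.5 × 27 = 57.75, so Bob offers 57.75, keeping 142.25.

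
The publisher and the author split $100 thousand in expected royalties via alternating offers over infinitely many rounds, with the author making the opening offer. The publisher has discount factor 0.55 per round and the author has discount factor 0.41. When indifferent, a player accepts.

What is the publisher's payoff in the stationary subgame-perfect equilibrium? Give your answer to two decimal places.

Let x be the author's share when the author proposes and y be the publisher's share when the publisher proposes.
The publisher accepts iff offered ≥ 0.55·y, so x = 100 − 0.55y. Symmetrically y = 100 − 0.41x.
Substituting: x = 100 − 0.55(100 − 0.41x), giving x(1 − 0.41·0.55) = 100(1 − 0.55).
So x = 100 × 0.45 / 0.7745 ≈ 58.1020, and the publisher receives 100 − x ≈ 41.8980.

41.90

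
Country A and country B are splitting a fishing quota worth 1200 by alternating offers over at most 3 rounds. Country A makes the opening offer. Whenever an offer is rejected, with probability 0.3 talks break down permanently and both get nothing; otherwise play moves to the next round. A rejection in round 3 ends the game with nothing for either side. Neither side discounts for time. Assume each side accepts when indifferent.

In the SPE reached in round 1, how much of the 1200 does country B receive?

Round 3 (country A proposes): country B will accept anything ≥ 0, so country A offers 0 and keeps 1200.
Round 2 (country B proposes): rejecting gives country A an expected 0.7 × 1200 = 840; country B offers that and keeps 360.
Round 1 (country A proposes): rejecting gives country B an expected 0.7 × 360 = 252. Country A offers 252 and keeps 1200 − 252 = 948.

252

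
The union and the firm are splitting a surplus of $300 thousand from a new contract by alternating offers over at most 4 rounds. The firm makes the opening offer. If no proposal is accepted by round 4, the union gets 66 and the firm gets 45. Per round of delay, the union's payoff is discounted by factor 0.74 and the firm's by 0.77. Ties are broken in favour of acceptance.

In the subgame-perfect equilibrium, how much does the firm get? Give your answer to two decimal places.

141.42

Round 4 (the union proposes): the firm gets 45 if talks fail, so the union offers 45 and keeps 255.
Round 3 (the firm proposes): the union can get 255 next round, worth 0.74 × 255 = 188.7 now; the firm offers that and keeps 111.3.
Round 2 (the union proposes): the firm can get 111.3 next round, worth 0.77 × 111.3 = 85.701 now. The union offers 85.701 and keeps 300 − 85.701 = 214.299.
Round 1 (the firm proposes): the union can get 214.299 next round, worth 0.74 × 214.299 = 158.58126 now, so the firm offers 158.58126, keeping 141.41874.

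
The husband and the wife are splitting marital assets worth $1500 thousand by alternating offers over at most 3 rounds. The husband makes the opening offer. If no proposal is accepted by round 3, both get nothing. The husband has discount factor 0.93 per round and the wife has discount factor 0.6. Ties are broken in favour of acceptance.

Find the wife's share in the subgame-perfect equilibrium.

63

Round 3 (the husband proposes): the wife will accept anything ≥ 0, so the husband offers 0 and keeps 1500.
Round 2 (the wife proposes): the husband can get 1500 next round, worth 0.93 × 1500 = 1395 now. The wife offers 1395 and keeps 1500 − 1395 = 105.
Round 1 (the husband proposes): the wife can get 105 next round, worth 0.6 × 105 = 63 now, so the husband offers 63, keeping 1437.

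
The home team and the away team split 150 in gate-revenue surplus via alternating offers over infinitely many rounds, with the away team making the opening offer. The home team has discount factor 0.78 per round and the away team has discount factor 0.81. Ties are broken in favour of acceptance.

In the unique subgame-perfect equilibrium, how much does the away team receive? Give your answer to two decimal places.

89.63

When the away team proposes, the home team accepts any offer worth at least 0.78 times what the home team would get by proposing next round; and vice versa.
This gives x = 150 − 0.78y and y = 150 − 0.81x, where x and y are each side's share when it proposes.
Hence (1 − 0.78·0.81)x = 150(1 − 0.78), i.e. 0.3682·x = 33.
x ≈ 89.6252; the home team's share is 150 − x ≈ 60.3748.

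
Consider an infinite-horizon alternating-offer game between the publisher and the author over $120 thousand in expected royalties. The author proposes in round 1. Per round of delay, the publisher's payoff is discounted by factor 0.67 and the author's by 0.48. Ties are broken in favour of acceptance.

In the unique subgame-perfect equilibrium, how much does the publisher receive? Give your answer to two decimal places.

61.63

In a stationary SPE each proposer offers the other exactly their discounted continuation value.
If the author keeps x when proposing and the publisher keeps y when proposing, then x = 120 − 0.67y and y = 120 − 0.48x.
Solving: x = 120(1 − 0.67) / (1 − 0.48·0.67) = 39.6 / 0.6784 ≈ 58.3726.
The publisher gets 120 − 58.3726 ≈ 61.6274.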